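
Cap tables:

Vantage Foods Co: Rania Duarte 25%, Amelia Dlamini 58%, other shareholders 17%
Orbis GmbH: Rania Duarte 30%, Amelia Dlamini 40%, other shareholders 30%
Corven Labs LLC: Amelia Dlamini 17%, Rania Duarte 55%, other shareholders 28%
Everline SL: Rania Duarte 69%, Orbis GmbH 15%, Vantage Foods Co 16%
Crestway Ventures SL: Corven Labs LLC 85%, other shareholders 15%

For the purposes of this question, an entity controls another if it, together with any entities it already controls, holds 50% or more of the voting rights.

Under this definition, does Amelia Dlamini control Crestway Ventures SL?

Amelia holds 58% of Vantage, so Amelia controls Vantage.
Neither Amelia nor any entity Amelia controls holds any voting interest in Crestway.
So Amelia does not control Crestway.

No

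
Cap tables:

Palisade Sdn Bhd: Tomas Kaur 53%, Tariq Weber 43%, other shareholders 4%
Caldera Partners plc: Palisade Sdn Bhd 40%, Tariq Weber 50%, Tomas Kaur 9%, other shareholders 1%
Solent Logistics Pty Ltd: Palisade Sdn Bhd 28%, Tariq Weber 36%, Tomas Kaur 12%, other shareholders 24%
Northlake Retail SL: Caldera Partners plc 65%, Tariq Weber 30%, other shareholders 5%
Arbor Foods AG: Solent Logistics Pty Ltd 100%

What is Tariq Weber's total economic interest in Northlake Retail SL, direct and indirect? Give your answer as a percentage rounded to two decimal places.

Tariq reaches Northlake along 3 paths.
Via Palisade → Caldera: 43% × 40% × 65% = 11.18%.
Via Caldera: 50% × 65% = 32.5%.
Direct stake: 30% = 30%.
Total: 11.18% + 32.5% + 30% = 73.68%.

73.68%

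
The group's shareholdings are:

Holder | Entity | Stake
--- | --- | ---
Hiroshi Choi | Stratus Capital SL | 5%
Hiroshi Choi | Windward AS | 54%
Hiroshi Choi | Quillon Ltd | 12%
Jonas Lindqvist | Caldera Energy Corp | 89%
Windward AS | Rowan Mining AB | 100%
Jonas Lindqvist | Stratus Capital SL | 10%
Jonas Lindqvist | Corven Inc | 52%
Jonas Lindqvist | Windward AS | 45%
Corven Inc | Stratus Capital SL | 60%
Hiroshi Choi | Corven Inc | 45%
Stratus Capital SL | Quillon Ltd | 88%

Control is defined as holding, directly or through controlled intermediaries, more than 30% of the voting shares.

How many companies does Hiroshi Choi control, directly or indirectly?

Hiroshi holds 45% of Corven, so Hiroshi controls Corven.
Hiroshi holds 54% of Windward, so Hiroshi controls Windward.
Hiroshi and Corven together hold 5% + 60% = 65% of Stratus, so Hiroshi controls Stratus.
Stratus and Hiroshi together hold 88% + 12% = 100% of Quillon, so Hiroshi controls Quillon.
Windward holds 100% of Rowan, so Hiroshi controls Rowan.
No other company's threshold is met.
Hiroshi controls 5 companies.

5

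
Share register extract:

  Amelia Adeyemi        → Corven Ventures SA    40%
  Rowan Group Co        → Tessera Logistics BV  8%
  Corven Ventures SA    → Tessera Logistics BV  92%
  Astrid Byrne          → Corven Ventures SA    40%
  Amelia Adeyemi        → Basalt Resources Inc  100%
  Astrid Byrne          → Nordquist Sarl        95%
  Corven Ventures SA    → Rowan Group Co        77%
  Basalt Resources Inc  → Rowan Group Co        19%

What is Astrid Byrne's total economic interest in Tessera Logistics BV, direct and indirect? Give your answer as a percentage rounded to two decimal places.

Astrid reaches Tessera along 2 paths.
Via Corven: 40% × 92% = 36.8%.
Via Corven → Rowan: 40% × 77% × 8% = 2.464%.
Total: 36.8% + 2.464% = 39.264%.
Rounded: 39.26%.

39.26%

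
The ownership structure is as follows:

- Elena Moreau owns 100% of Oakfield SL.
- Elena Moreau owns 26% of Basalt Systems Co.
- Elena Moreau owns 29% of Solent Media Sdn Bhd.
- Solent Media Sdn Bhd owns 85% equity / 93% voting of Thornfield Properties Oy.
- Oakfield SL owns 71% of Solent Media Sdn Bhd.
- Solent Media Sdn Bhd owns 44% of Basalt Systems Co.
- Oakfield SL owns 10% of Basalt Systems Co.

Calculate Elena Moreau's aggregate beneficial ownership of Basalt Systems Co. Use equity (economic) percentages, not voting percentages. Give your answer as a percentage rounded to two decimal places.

80.00%

Elena reaches Basalt along 4 paths.
Direct stake: 26% = 26%.
Via Solent: 29% × 44% = 12.76%.
Via Oakfield → Solent: 100% × 71% × 44% = 31.24%.
Via Oakfield: 100% × 10% = 10%.
Total: 26% + 12.76% + 31.24% + 10% = 80%.
Rounded: 80.00%.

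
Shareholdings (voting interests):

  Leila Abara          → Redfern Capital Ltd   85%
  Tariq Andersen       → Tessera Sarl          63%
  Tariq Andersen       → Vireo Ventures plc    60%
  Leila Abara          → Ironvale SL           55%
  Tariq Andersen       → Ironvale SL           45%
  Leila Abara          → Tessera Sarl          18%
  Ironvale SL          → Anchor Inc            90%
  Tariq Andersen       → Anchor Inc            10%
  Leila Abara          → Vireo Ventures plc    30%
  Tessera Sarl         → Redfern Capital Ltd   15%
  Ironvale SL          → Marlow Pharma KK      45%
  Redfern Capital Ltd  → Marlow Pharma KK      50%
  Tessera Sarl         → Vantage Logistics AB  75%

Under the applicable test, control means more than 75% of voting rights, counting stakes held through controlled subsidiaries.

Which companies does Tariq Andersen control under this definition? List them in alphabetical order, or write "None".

None

Tariq's largest direct stake is 63% in Tessera, which does not meet the threshold.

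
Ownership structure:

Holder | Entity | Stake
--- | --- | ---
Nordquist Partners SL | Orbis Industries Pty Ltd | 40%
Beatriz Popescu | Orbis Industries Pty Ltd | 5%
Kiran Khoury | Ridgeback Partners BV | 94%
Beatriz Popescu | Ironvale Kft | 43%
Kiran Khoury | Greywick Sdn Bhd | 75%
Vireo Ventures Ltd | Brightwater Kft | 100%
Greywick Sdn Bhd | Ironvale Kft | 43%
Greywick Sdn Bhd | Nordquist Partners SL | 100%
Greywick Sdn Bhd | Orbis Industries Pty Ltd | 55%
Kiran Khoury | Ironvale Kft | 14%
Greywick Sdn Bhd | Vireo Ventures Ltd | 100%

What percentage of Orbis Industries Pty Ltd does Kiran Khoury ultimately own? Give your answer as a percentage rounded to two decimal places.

71.25%

Kiran reaches Orbis along 2 paths.
Via Greywick → Nordquist: 75% × 100% × 40% = 30%.
Via Greywick: 75% × 55% = 41.25%.
Total: 30% + 41.25% = 71.25%.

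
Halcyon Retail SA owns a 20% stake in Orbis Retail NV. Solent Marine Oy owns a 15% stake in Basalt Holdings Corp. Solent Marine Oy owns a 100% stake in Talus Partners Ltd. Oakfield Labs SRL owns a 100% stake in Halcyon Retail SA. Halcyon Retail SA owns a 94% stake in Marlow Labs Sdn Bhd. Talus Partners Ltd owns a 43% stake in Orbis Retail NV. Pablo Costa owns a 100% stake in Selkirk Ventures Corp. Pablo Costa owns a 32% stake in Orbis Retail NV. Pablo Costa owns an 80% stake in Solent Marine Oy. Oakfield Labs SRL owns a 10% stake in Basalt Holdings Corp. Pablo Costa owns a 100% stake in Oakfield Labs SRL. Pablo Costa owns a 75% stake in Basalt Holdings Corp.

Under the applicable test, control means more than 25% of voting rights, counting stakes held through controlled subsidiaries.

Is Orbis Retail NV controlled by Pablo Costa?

Yes

Pablo holds 100% of Oakfield, so Pablo controls Oakfield.
Oakfield holds 100% of Halcyon, so Pablo controls Halcyon.
Pablo holds 80% of Solent, so Pablo controls Solent.
Solent holds 100% of Talus, so Pablo controls Talus.
Pablo and Talus and Halcyon together hold 32% + 43% + 20% = 95% of Orbis, so Pablo controls Orbis.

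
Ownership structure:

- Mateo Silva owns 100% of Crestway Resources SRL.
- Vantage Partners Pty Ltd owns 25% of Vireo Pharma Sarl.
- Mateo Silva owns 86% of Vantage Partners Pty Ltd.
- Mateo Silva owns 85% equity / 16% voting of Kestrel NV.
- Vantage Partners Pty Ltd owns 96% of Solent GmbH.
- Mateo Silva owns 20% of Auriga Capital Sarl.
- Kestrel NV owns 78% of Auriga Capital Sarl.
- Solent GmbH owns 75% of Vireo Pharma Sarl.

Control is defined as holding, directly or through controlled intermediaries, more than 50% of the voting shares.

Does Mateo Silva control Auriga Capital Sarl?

Mateo holds 86% of Vantage, so Mateo controls Vantage.
Vantage holds 96% of Solent, so Mateo controls Solent.
Mateo holds 100% of Crestway, so Mateo controls Crestway.
Vantage and Solent together hold 25% + 75% = 100% of Vireo, so Mateo controls Vireo.
In Auriga, Mateo's side holds only 20%, not > 50%.
So Mateo does not control Auriga.

No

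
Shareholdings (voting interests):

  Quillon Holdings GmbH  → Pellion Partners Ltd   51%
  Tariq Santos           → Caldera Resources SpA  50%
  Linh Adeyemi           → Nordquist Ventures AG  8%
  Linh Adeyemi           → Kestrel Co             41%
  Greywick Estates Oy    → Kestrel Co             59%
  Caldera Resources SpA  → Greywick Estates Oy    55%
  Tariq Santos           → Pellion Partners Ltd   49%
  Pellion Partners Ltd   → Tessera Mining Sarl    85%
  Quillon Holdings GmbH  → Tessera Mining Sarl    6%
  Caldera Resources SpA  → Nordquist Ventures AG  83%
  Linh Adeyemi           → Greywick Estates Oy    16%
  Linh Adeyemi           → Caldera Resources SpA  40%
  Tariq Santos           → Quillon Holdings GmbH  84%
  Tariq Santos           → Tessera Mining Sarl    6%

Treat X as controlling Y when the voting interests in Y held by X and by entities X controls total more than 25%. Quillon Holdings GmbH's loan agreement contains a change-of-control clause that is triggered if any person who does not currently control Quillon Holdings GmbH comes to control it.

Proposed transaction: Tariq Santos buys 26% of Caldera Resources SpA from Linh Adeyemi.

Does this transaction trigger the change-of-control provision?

No

The purchase adds only to Tariq's holdings (Linh's stake shrinks), so Tariq is the only person who could newly come to control Quillon.
Tariq holds 84% of Quillon, so Tariq controls Quillon.
So Tariq already controls Quillon before the transaction.
After the purchase, Tariq's direct stake in Caldera rises to 50% + 26% = 76%, and Linh's stake falls to 14%.
Tariq controlled Quillon already, so this is not a new person acquiring control; every other person's position is unchanged or reduced.
No new person acquires control, so the clause is not triggered.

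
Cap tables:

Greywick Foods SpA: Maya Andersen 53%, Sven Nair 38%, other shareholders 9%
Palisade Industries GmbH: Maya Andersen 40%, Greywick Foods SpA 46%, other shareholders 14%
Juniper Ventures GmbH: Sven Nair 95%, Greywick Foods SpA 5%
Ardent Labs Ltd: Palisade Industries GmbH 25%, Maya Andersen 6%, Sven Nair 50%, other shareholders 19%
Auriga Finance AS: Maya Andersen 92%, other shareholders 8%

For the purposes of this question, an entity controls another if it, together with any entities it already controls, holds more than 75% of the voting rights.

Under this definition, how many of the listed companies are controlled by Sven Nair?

Sven holds 95% of Juniper, so Sven controls Juniper.
No other company's threshold is met.
Sven controls 1 company.

1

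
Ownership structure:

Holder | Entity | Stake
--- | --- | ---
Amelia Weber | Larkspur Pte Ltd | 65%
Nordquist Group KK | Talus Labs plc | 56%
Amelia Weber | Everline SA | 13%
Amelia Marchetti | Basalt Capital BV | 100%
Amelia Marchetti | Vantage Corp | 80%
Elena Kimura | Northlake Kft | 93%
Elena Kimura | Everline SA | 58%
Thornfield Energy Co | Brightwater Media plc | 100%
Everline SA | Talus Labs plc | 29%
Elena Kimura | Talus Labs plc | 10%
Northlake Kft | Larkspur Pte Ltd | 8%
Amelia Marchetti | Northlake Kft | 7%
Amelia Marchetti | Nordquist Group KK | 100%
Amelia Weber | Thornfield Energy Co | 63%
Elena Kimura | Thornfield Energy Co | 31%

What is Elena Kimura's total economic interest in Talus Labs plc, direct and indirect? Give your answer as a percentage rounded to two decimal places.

Elena reaches Talus along 2 paths.
Via Everline: 58% × 29% = 16.82%.
Direct stake: 10% = 10%.
Total: 16.82% + 10% = 26.82%.

26.82%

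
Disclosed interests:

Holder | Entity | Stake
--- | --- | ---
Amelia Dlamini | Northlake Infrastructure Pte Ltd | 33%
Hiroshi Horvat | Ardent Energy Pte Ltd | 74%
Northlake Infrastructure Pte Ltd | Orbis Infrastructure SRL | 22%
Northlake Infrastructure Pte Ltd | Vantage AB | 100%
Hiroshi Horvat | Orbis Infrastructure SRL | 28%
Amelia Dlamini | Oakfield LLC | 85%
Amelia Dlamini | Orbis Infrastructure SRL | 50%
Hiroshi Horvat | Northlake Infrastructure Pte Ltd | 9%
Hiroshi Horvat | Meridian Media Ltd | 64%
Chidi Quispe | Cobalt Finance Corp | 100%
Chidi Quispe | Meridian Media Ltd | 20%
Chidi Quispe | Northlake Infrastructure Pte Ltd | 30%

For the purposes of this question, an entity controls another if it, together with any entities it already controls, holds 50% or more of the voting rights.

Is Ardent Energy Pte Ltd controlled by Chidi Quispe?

Chidi holds 100% of Cobalt, so Chidi controls Cobalt.
Neither Chidi nor any entity Chidi controls holds any voting interest in Ardent.
So Chidi does not control Ardent.

No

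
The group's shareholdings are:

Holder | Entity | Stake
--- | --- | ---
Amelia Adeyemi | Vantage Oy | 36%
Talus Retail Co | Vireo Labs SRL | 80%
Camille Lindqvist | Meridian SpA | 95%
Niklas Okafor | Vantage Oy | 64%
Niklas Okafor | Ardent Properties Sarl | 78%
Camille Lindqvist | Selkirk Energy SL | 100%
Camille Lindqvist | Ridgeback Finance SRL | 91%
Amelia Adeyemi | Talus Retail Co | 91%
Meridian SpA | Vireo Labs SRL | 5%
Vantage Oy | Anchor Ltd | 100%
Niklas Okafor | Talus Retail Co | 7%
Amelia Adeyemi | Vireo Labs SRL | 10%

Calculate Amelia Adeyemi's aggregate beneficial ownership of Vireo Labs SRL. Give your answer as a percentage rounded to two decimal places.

82.80%

Amelia reaches Vireo along 2 paths.
Direct stake: 10% = 10%.
Via Talus: 91% × 80% = 72.8%.
Total: 10% + 72.8% = 82.8%.
Rounded: 82.80%.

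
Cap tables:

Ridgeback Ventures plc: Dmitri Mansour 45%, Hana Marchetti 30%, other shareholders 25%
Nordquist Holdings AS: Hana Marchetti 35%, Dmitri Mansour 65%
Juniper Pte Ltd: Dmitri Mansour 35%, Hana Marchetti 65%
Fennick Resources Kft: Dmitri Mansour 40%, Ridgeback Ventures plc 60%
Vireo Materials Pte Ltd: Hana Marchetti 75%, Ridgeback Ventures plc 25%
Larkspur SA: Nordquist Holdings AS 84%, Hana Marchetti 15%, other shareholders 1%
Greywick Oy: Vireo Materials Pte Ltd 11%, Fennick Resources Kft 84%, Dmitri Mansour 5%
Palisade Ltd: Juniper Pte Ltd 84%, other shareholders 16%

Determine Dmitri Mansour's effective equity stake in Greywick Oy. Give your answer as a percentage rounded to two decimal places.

62.52%

Dmitri reaches Greywick along 4 paths.
Via Ridgeback → Vireo: 45% × 25% × 11% = 1.2375%.
Via Fennick: 40% × 84% = 33.6%.
Via Ridgeback → Fennick: 45% × 60% × 84% = 22.68%.
Direct stake: 5% = 5%.
Total: 1.2375% + 33.6% + 22.68% + 5% = 62.5175%.
Rounded: 62.52%.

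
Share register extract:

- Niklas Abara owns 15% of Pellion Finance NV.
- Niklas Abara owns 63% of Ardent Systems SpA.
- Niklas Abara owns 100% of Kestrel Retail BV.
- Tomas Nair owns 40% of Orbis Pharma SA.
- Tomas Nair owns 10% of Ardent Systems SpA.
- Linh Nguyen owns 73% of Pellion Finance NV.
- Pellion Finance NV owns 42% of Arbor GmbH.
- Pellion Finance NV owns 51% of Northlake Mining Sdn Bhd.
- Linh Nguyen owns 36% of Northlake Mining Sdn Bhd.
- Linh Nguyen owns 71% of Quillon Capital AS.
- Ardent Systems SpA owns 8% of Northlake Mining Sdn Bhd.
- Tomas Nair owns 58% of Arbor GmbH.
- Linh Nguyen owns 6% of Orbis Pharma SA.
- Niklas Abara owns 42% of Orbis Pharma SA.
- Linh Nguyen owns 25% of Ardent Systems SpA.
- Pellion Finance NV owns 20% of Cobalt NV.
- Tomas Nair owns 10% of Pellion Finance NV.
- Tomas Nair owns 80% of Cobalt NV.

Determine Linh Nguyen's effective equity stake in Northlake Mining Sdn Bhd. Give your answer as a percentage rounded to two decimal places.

75.23%

Linh reaches Northlake along 3 paths.
Direct stake: 36% = 36%.
Via Pellion: 73% × 51% = 37.23%.
Via Ardent: 25% × 8% = 2%.
Total: 36% + 37.23% + 2% = 75.23%.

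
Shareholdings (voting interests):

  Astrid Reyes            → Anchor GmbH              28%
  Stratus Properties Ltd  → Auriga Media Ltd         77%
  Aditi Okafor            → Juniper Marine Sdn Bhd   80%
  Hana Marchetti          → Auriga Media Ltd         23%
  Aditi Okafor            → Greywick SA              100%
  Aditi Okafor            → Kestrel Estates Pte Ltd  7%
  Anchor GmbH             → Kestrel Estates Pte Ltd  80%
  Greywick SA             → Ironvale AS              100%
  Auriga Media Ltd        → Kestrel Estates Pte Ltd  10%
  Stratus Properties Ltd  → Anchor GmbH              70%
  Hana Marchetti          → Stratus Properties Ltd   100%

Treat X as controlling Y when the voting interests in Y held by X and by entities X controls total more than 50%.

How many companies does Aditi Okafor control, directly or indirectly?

3

Aditi holds 100% of Greywick, so Aditi controls Greywick.
Aditi holds 80% of Juniper, so Aditi controls Juniper.
Greywick holds 100% of Ironvale, so Aditi controls Ironvale.
No other company's threshold is met.
Aditi controls 3 companies.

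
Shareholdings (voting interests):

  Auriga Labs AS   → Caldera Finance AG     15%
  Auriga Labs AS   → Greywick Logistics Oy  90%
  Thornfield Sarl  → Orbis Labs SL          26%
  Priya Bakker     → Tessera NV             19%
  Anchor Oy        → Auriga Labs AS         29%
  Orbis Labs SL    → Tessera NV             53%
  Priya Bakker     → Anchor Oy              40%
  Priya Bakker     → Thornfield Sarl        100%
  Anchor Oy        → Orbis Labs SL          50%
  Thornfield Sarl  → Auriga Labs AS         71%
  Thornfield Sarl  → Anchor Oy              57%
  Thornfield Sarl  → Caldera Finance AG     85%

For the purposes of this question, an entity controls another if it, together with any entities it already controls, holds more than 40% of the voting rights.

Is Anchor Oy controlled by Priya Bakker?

Yes

Priya holds 100% of Thornfield, so Priya controls Thornfield.
Priya and Thornfield together hold 40% + 57% = 97% of Anchor, so Priya controls Anchor.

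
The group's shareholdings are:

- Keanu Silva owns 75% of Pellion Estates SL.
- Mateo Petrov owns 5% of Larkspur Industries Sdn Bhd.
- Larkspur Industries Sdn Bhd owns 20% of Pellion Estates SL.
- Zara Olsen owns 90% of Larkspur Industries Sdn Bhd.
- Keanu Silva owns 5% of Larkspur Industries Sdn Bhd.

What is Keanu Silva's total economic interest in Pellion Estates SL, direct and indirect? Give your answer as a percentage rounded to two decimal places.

Keanu reaches Pellion along 2 paths.
Direct stake: 75% = 75%.
Via Larkspur: 5% × 20% = 1%.
Total: 75% + 1% = 76%.
Rounded: 76.00%.

76.00%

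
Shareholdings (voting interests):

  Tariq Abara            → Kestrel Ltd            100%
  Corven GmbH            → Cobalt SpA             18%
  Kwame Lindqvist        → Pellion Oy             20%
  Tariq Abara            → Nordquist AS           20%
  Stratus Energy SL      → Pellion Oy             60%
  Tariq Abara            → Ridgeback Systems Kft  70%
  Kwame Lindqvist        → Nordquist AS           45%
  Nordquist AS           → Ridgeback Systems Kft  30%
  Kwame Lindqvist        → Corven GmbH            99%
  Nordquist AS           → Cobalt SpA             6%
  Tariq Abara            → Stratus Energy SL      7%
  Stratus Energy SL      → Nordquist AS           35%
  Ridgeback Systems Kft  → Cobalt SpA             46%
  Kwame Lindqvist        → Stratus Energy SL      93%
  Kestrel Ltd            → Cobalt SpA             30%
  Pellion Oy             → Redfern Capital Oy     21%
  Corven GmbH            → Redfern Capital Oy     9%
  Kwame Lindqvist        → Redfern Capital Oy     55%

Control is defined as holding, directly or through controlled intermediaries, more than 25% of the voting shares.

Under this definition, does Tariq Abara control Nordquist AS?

No

Tariq holds 100% of Kestrel, so Tariq controls Kestrel.
Tariq holds 70% of Ridgeback, so Tariq controls Ridgeback.
Ridgeback and Kestrel together hold 46% + 30% = 76% of Cobalt, so Tariq controls Cobalt.
In Nordquist, Tariq's side holds only 20%, not > 25%.
So Tariq does not control Nordquist.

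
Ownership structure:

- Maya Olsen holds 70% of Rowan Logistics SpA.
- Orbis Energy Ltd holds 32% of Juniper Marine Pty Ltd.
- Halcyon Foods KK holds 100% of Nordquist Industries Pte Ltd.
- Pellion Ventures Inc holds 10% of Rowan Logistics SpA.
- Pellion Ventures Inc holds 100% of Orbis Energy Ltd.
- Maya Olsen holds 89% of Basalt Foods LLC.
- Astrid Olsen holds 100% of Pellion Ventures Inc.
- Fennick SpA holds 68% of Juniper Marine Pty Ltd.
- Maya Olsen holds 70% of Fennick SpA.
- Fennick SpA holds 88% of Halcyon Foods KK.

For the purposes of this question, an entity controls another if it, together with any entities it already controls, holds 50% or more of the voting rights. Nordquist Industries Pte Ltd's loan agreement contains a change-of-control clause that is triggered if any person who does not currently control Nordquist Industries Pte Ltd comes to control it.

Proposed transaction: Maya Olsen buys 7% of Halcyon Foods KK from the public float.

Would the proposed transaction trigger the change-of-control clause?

The purchase changes only Maya's holdings, so Maya is the only person who could newly come to control Nordquist.
Maya holds 70% of Fennick, so Maya controls Fennick.
Fennick holds 88% of Halcyon, so Maya controls Halcyon.
Halcyon holds 100% of Nordquist, so Maya controls Nordquist.
So Maya already controls Nordquist before the transaction.
After the purchase, Maya holds 7% of Halcyon directly.
Maya controlled Nordquist already, so this is not a new person acquiring control; every other person's position is unchanged or reduced.
No new person acquires control, so the clause is not triggered.

No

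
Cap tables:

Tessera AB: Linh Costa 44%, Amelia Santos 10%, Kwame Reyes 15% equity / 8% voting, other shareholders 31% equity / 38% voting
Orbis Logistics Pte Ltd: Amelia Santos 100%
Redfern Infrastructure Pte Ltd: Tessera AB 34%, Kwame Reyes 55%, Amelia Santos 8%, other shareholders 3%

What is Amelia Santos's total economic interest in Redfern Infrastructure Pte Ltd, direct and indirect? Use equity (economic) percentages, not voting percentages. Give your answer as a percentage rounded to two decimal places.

Amelia reaches Redfern along 2 paths.
Via Tessera: 10% × 34% = 3.4%.
Direct stake: 8% = 8%.
Total: 3.4% + 8% = 11.4%.
Rounded: 11.40%.

11.40%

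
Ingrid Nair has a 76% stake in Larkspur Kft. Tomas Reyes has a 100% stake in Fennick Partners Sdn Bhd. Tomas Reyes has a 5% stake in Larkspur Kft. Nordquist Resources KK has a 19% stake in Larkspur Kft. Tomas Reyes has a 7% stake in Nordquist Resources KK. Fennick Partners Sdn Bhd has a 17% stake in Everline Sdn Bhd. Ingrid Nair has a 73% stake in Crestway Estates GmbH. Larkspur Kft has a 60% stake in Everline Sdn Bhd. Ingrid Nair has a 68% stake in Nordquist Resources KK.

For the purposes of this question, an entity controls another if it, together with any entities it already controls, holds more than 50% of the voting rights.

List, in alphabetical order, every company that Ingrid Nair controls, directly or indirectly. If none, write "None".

Ingrid holds 68% of Nordquist, so Ingrid controls Nordquist.
Ingrid holds 73% of Crestway, so Ingrid controls Crestway.
Nordquist and Ingrid together hold 19% + 76% = 95% of Larkspur, so Ingrid controls Larkspur.
Larkspur holds 60% of Everline, so Ingrid controls Everline.
No other company's threshold is met.

Crestway Estates GmbH, Everline Sdn Bhd, Larkspur Kft, Nordquist Resources KK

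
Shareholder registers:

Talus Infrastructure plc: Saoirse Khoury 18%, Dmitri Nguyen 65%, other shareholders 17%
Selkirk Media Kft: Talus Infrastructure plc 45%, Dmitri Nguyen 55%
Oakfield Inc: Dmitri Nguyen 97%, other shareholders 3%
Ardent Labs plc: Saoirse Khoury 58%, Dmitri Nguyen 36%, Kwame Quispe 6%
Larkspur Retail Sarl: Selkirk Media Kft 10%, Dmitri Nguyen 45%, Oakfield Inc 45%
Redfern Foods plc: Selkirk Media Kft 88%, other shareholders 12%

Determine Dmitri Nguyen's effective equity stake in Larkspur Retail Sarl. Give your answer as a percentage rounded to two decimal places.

Dmitri reaches Larkspur along 4 paths.
Via Talus → Selkirk: 65% × 45% × 10% = 2.925%.
Via Selkirk: 55% × 10% = 5.5%.
Direct stake: 45% = 45%.
Via Oakfield: 97% × 45% = 43.65%.
Total: 2.925% + 5.5% + 45% + 43.65% = 97.075%.
Rounded: 97.08%.

97.08%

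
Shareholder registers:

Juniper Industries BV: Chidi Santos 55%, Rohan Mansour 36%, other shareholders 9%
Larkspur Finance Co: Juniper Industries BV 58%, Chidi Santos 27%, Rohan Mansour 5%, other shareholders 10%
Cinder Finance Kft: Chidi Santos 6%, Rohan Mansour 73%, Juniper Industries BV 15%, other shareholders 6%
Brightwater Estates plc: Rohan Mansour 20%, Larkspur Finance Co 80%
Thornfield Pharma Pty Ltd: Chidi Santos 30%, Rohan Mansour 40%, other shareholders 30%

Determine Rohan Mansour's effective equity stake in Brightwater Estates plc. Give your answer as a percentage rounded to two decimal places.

Rohan reaches Brightwater along 3 paths.
Direct stake: 20% = 20%.
Via Juniper → Larkspur: 36% × 58% × 80% = 16.704%.
Via Larkspur: 5% × 80% = 4%.
Total: 20% + 16.704% + 4% = 40.704%.
Rounded: 40.70%.

40.70%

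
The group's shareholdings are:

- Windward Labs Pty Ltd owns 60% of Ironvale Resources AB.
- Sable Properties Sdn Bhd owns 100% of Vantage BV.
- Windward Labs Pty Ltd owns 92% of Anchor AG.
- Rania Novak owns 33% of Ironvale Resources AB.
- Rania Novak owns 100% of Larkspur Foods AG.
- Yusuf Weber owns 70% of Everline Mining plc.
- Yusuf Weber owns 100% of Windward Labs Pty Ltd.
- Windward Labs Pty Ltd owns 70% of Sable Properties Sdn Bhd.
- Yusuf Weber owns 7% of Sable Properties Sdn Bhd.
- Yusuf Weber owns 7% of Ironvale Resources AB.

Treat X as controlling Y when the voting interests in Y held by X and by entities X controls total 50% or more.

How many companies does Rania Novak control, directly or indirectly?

1

Rania holds 100% of Larkspur, so Rania controls Larkspur.
No other company's threshold is met.
Rania controls 1 company.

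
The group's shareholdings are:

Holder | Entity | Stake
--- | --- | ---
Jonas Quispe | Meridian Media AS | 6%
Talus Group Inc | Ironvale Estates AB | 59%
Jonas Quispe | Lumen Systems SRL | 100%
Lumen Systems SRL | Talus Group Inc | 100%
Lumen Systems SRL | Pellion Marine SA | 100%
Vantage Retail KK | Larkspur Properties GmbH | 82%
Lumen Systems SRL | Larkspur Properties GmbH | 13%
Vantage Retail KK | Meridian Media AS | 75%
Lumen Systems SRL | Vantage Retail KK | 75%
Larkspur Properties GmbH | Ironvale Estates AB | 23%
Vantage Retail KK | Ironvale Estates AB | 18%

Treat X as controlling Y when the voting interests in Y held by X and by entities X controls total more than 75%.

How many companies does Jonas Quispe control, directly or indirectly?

3

Jonas holds 100% of Lumen, so Jonas controls Lumen.
Lumen holds 100% of Pellion, so Jonas controls Pellion.
Lumen holds 100% of Talus, so Jonas controls Talus.
No other company's threshold is met.
Jonas controls 3 companies.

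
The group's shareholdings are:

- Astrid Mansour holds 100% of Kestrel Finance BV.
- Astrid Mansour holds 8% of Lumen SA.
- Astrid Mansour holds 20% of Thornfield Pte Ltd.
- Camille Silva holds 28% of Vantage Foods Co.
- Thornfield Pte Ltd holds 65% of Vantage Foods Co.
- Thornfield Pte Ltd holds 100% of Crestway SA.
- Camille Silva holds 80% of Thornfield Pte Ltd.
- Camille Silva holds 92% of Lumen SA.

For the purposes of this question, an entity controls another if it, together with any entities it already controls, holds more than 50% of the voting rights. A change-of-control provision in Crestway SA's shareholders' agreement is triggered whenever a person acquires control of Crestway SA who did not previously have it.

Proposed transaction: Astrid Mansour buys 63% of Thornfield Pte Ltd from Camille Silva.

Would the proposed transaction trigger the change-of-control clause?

The purchase adds only to Astrid's holdings (Camille's stake shrinks), so Astrid is the only person who could newly come to control Crestway.
Astrid holds 100% of Kestrel, so Astrid controls Kestrel.
Neither Astrid nor any entity Astrid controls holds any voting interest in Crestway.
So before the transaction, Astrid does not control Crestway.
After the purchase, Astrid's direct stake in Thornfield rises to 20% + 63% = 83%, and Camille's stake falls to 17%.
Astrid holds 83% of Thornfield, so Astrid controls Thornfield.
Thornfield holds 100% of Crestway, so Astrid controls Crestway.
Astrid did not control Crestway before and does after, so the clause is triggered.

Yes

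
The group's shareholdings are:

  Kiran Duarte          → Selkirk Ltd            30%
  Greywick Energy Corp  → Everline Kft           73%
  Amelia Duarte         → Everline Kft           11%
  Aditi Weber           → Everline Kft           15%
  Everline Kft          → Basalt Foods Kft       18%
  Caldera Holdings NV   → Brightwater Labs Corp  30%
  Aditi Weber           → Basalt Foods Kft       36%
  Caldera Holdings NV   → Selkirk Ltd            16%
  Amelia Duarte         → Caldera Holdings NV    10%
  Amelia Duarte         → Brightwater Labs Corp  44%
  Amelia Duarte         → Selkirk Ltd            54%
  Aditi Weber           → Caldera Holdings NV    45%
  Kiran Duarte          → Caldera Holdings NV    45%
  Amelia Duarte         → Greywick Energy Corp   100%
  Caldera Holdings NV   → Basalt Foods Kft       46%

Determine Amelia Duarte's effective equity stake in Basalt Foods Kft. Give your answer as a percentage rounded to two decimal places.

Amelia reaches Basalt along 3 paths.
Via Caldera: 10% × 46% = 4.6%.
Via Greywick → Everline: 100% × 73% × 18% = 13.14%.
Via Everline: 11% × 18% = 1.98%.
Total: 4.6% + 13.14% + 1.98% = 19.72%.

19.72%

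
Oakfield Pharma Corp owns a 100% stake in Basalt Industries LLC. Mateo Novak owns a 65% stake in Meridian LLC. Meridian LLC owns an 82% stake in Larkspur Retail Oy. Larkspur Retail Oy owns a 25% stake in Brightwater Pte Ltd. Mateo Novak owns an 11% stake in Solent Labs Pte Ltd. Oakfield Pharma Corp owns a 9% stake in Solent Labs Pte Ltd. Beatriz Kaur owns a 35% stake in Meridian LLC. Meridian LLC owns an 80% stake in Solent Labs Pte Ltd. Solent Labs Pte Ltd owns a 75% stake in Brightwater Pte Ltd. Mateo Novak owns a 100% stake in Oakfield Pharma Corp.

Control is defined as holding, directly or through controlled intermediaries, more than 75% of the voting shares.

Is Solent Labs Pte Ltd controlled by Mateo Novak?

Mateo holds 100% of Oakfield, so Mateo controls Oakfield.
Oakfield holds 100% of Basalt, so Mateo controls Basalt.
In Solent, Mateo's side holds only 11% + 9% = 20%, not > 75%.
So Mateo does not control Solent.

No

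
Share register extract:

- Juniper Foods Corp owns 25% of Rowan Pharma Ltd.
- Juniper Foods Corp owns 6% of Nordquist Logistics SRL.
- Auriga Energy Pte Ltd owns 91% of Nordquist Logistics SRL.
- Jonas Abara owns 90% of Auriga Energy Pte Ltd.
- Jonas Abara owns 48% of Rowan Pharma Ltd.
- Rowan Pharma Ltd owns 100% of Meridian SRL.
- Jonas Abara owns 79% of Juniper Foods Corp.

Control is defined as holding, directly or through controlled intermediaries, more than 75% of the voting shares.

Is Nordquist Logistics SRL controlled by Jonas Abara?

Jonas holds 79% of Juniper, so Jonas controls Juniper.
Jonas holds 90% of Auriga, so Jonas controls Auriga.
Auriga and Juniper together hold 91% + 6% = 97% of Nordquist, so Jonas controls Nordquist.

Yes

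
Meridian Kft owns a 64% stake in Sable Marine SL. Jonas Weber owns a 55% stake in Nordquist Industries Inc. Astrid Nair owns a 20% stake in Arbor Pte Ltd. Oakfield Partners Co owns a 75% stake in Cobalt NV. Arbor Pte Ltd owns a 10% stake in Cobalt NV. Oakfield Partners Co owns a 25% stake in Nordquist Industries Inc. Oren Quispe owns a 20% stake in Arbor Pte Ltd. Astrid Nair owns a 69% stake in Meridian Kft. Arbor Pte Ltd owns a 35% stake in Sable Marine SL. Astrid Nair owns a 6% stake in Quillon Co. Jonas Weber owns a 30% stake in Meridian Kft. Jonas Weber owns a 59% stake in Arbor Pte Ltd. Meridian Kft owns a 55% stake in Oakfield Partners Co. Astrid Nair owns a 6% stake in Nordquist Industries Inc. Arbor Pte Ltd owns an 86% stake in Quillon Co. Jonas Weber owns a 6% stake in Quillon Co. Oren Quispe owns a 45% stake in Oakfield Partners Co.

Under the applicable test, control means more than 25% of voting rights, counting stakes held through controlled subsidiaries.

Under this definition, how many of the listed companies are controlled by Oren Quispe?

Oren holds 45% of Oakfield, so Oren controls Oakfield.
Oakfield holds 75% of Cobalt, so Oren controls Cobalt.
No other company's threshold is met.
Oren controls 2 companies.

2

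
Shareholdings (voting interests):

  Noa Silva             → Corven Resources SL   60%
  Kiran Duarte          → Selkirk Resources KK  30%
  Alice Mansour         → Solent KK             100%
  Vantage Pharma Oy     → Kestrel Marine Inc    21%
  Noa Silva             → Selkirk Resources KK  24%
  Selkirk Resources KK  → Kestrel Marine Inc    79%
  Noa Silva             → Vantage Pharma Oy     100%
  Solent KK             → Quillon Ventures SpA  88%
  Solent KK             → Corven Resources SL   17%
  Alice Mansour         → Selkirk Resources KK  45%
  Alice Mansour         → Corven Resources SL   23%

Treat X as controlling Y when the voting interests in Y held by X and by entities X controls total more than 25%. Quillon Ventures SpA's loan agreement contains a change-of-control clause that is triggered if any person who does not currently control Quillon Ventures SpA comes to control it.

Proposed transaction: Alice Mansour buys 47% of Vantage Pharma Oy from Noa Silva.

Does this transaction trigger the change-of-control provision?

No

The purchase adds only to Alice's holdings (Noa's stake shrinks), so Alice is the only person who could newly come to control Quillon.
Alice holds 100% of Solent, so Alice controls Solent.
Solent holds 88% of Quillon, so Alice controls Quillon.
So Alice already controls Quillon before the transaction.
After the purchase, Alice holds 47% of Vantage directly, and Noa's stake falls to 53%.
Alice controlled Quillon already, so this is not a new person acquiring control; every other person's position is unchanged or reduced.
No new person acquires control, so the clause is not triggered.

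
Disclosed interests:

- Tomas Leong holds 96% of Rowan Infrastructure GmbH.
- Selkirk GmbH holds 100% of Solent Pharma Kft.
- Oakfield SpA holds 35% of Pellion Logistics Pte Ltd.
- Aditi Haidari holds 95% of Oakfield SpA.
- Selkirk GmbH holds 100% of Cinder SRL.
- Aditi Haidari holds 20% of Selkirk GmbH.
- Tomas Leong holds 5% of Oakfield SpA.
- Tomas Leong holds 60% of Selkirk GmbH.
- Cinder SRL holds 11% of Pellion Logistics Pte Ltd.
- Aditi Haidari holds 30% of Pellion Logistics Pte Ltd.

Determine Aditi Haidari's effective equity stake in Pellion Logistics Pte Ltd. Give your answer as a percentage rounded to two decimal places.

65.45%

Aditi reaches Pellion along 3 paths.
Via Selkirk → Cinder: 20% × 100% × 11% = 2.2%.
Via Oakfield: 95% × 35% = 33.25%.
Direct stake: 30% = 30%.
Total: 2.2% + 33.25% + 30% = 65.45%.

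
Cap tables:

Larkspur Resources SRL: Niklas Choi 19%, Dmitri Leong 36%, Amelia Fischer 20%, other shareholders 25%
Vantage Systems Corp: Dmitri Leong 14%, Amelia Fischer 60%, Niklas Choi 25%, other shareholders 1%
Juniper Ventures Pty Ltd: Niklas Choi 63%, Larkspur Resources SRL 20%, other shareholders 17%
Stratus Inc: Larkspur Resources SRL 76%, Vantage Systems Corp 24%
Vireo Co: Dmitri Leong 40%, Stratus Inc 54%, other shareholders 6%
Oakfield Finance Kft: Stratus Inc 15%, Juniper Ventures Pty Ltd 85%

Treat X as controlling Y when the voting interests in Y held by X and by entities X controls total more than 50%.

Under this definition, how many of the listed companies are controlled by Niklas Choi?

Niklas holds 63% of Juniper, so Niklas controls Juniper.
Juniper holds 85% of Oakfield, so Niklas controls Oakfield.
No other company's threshold is met.
Niklas controls 2 companies.

2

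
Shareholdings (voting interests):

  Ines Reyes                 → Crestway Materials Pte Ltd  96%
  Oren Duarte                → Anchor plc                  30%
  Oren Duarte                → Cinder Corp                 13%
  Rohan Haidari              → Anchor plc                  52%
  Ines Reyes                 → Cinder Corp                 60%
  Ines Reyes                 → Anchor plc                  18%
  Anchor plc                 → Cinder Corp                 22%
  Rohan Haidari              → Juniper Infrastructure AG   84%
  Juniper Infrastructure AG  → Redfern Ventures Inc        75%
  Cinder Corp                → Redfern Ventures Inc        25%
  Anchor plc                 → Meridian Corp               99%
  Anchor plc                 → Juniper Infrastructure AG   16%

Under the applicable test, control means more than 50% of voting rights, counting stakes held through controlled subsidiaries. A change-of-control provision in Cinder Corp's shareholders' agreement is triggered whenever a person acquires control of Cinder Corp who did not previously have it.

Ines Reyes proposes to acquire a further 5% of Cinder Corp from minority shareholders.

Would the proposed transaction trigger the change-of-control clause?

The purchase changes only Ines's holdings, so Ines is the only person who could newly come to control Cinder.
Ines holds 60% of Cinder, so Ines controls Cinder.
So Ines already controls Cinder before the transaction.
After the purchase, Ines's direct stake in Cinder rises to 60% + 5% = 65%.
Ines controlled Cinder already, so this is not a new person acquiring control; every other person's position is unchanged or reduced.
No new person acquires control, so the clause is not triggered.

No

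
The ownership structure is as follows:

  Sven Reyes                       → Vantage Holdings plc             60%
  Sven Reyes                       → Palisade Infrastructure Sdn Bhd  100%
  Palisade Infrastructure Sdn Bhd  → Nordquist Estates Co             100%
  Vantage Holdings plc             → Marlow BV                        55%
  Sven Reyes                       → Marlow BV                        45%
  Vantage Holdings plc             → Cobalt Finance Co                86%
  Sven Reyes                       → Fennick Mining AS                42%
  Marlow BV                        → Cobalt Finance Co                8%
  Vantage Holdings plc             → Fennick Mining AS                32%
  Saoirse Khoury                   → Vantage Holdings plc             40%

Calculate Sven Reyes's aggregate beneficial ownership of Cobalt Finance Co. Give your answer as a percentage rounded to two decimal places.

Sven reaches Cobalt along 3 paths.
Via Vantage: 60% × 86% = 51.6%.
Via Vantage → Marlow: 60% × 55% × 8% = 2.64%.
Via Marlow: 45% × 8% = 3.6%.
Total: 51.6% + 2.64% + 3.6% = 57.84%.

57.84%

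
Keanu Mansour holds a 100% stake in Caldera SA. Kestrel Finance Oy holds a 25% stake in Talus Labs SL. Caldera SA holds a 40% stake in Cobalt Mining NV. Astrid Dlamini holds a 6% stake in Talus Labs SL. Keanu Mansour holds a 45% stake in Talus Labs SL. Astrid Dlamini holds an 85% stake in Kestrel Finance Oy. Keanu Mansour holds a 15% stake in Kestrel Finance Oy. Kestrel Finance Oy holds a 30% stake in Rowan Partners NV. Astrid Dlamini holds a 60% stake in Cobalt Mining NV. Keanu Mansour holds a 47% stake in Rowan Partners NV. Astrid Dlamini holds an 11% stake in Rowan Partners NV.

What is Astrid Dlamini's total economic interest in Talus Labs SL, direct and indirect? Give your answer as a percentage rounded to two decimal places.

Astrid reaches Talus along 2 paths.
Via Kestrel: 85% × 25% = 21.25%.
Direct stake: 6% = 6%.
Total: 21.25% + 6% = 27.25%.

27.25%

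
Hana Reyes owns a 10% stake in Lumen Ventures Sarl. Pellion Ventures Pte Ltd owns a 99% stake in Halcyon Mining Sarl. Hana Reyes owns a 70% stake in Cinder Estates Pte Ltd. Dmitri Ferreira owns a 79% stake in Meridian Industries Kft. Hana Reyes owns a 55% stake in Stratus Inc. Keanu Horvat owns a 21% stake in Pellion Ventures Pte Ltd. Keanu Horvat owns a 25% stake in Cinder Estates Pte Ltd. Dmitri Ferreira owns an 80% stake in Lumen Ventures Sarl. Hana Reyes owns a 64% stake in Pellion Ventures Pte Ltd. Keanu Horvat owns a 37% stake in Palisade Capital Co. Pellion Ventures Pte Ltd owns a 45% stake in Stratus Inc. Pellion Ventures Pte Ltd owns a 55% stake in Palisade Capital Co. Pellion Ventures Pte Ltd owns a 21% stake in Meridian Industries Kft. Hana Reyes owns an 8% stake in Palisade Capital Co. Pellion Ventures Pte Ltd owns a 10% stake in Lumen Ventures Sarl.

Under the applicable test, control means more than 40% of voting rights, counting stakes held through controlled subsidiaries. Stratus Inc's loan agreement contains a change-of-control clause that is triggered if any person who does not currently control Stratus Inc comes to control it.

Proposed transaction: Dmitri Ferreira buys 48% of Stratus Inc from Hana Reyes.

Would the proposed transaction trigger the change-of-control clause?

Yes

The purchase adds only to Dmitri's holdings (Hana's stake shrinks), so Dmitri is the only person who could newly come to control Stratus.
Dmitri holds 80% of Lumen, so Dmitri controls Lumen.
Dmitri holds 79% of Meridian, so Dmitri controls Meridian.
Neither Dmitri nor any entity Dmitri controls holds any voting interest in Stratus.
So before the transaction, Dmitri does not control Stratus.
After the purchase, Dmitri holds 48% of Stratus directly, and Hana's stake falls to 7%.
Dmitri holds 48% of Stratus, so Dmitri controls Stratus.
Dmitri did not control Stratus before and does after, so the clause is triggered.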